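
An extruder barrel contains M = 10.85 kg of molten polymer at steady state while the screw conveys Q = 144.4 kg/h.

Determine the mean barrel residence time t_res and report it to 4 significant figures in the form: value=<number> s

Throughput in SI: Q_s = 144.4 kg/h ÷ 3600 s/h = 0.0401111 kg/s
t_res = M / Q_s = 10.85 ÷ 0.0401111 = 270.499 s

value=270.5 s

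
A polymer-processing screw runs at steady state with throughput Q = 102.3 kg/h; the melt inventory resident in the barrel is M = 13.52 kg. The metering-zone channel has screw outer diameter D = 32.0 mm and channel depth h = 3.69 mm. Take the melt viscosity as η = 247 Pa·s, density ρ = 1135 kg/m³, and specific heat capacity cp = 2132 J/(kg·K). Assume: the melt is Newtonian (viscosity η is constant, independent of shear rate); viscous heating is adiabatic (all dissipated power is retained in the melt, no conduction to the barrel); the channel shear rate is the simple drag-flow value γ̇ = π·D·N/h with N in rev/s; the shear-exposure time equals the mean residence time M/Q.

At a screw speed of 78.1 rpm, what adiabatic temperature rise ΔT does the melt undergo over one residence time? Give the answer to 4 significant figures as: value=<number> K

value=61.08 K

Convert throughput: Q = 102.3 kg/h = 102.3/3600 = 0.0284167 kg/s
t_res = M / Q_s = 13.52 / 0.0284167 = 475.777 s
Convert to SI: D = 0.032 m, h = 0.00369 m, N = 78.1/60 = 1.30167 rev/s
Shear rate: γ̇ = πDN/h = π·0.032·1.30167/0.00369 = 35.4628 s⁻¹
ΔT = η·γ̇²·t_res / (ρ·cp) = 247 · (35.4628)² · 475.777 / (1135 · 2132) = 61.0751 K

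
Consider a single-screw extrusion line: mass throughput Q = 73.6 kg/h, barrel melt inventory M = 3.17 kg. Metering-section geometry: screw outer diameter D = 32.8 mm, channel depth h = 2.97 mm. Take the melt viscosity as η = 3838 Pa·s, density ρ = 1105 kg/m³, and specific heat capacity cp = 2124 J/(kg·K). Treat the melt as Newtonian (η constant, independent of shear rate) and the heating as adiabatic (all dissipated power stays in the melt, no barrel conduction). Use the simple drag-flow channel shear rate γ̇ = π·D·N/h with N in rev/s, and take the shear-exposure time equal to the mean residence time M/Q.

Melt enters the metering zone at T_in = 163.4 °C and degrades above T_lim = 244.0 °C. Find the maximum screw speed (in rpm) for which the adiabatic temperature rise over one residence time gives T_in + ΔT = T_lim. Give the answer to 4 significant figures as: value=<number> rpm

Convert throughput: Q = 73.6 kg/h = 73.6/3600 = 0.0204444 kg/s
Mean residence time: t_res = M/Q_s = 3.17 kg / 0.0204444 kg/s = 155.054 s
Convert to metres: D = 0.0328 m, h = 0.00297 m
Allowable rise: ΔT_a = T_lim − T_in = 244.0 − 163.4 = 80.6 K
γ̇_max² = ΔT_a·ρ·cp / (η·t_res) = [80.6 × 1105 × 2124] / [3838 × 155.054] = 317.88 s⁻²
γ̇_max = √317.88 = 17.8292 s⁻¹
Solve γ̇ = πDN/h for N: N_max = γ̇_max·h/(π·D) = 17.8292 × 0.00297 / (π × 0.0328) = 0.513883 rev/s = 30.833 rpm

value=30.83 rpm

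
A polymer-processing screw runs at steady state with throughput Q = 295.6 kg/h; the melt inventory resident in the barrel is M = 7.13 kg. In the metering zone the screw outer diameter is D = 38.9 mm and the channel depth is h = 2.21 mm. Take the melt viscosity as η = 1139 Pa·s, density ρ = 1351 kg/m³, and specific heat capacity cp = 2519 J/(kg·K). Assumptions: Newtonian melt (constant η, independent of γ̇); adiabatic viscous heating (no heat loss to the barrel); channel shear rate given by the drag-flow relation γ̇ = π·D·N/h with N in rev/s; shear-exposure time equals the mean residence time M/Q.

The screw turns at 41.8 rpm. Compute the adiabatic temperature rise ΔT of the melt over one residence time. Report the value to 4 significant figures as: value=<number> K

value=43.13 K

Q_s = Q / 3600 = 295.6 / 3600 = 0.0821111 kg/s
t_res = M / Q_s = 7.13 / 0.0821111 = 86.8336 s
Convert to SI: D = 0.0389 m, h = 0.00221 m, N = 41.8/60 = 0.696667 rev/s
Shear rate: γ̇ = πDN/h = π·0.0389·0.696667/0.00221 = 38.5241 s⁻¹
Adiabatic rise: ΔT = η γ̇² t_res / (ρ cp) = 1139·(38.5241)²·86.8336 / (1351·2519) = 43.1313 K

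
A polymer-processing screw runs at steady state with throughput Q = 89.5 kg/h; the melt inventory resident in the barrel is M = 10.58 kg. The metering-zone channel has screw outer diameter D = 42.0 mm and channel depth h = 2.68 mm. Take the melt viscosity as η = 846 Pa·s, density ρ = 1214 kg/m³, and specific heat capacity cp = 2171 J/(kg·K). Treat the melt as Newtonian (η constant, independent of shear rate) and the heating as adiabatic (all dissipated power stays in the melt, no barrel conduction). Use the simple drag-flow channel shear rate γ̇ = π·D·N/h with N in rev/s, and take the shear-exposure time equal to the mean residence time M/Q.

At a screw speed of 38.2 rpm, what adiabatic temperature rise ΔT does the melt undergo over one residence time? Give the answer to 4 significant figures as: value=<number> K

Throughput in SI: Q_s = 89.5 kg/h ÷ 3600 s/h = 0.0248611 kg/s
t_res = M / Q_s = 10.58 / 0.0248611 = 425.564 s
Geometry in metres: D = 42.0 mm → 0.042 m, h = 2.68 mm → 0.00268 m; screw speed N = 38.2 rpm = 0.636667 rev/s
Shear rate: γ̇ = πDN/h = π·0.042·0.636667/0.00268 = 31.3456 s⁻¹
ΔT = η·γ̇²·t_res/(ρ·cp) = [846 × 31.3456² × 425.564] / [1214 × 2171] = 134.218 K

value=134.2 K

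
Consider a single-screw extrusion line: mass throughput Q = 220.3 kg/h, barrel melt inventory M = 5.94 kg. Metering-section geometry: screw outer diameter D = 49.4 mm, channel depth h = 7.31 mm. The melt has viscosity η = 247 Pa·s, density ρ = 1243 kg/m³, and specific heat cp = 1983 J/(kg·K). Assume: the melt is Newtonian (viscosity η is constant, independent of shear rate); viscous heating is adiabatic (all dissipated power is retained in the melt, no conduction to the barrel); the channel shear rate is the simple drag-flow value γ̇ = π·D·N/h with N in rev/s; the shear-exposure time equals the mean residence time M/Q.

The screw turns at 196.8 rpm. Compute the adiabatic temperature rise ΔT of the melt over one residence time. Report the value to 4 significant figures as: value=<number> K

Throughput in SI: Q_s = 220.3 kg/h ÷ 3600 s/h = 0.0611944 kg/s
t_res = M / Q_s = 5.94 ÷ 0.0611944 = 97.0676 s
Convert to SI: D = 0.0494 m, h = 0.00731 m, N = 196.8/60 = 3.28 rev/s
γ̇ = π·D·N / h = π · 0.0494 · 3.28 / 0.00731 = 69.6359 s⁻¹
ΔT = η·γ̇²·t_res / (ρ·cp) = 247 · (69.6359)² · 97.0676 / (1243 · 1983) = 47.1676 K

value=47.17 K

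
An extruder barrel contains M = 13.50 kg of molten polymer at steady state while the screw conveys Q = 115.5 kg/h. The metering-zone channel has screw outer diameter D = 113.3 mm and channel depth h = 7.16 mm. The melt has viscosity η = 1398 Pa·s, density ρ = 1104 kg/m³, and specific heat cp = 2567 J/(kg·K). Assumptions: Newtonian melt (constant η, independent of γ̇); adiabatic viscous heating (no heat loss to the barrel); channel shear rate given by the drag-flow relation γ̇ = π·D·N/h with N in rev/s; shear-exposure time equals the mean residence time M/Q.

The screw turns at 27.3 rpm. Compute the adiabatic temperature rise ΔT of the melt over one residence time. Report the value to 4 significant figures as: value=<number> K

Throughput in SI: Q_s = 115.5 kg/h ÷ 3600 s/h = 0.0320833 kg/s
t_res = M / Q_s = 13.50 / 0.0320833 = 420.779 s
Geometry in metres: D = 113.3 mm → 0.1133 m, h = 7.16 mm → 0.00716 m; screw speed N = 27.3 rpm = 0.455 rev/s
γ̇ = π·D·N / h = π · 0.1133 · 0.455 / 0.00716 = 22.6192 s⁻¹
Adiabatic rise: ΔT = η γ̇² t_res / (ρ cp) = 1398·(22.6192)²·420.779 / (1104·2567) = 106.2 K

value=106.2 K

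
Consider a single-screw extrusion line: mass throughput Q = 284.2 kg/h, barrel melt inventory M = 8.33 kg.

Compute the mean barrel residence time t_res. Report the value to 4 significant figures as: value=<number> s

value=105.5 s

Throughput in SI: Q_s = 284.2 kg/h ÷ 3600 s/h = 0.0789444 kg/s
t_res = M / Q_s = 8.33 ÷ 0.0789444 = 105.517 s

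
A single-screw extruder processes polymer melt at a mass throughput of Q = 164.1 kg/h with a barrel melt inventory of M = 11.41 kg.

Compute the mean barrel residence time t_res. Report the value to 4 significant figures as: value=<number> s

value=250.3 s

Throughput in SI: Q_s = 164.1 kg/h ÷ 3600 s/h = 0.0455833 kg/s
t_res = M / Q_s = 11.41 / 0.0455833 = 250.311 s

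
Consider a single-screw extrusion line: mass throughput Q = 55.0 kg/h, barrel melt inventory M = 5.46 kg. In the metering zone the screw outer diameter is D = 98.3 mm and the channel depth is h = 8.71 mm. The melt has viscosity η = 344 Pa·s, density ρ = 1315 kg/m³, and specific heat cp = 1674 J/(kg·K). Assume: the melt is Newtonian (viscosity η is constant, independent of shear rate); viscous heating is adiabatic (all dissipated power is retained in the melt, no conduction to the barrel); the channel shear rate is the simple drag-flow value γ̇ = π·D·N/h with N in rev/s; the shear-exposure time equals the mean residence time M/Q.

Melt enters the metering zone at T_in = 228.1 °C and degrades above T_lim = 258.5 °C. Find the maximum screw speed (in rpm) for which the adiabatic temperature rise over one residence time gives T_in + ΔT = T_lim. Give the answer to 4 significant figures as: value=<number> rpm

Q_s = Q / 3600 = 55.0 / 3600 = 0.0152778 kg/s
Mean residence time: t_res = M/Q_s = 5.46 kg / 0.0152778 kg/s = 357.382 s
Convert to metres: D = 0.0983 m, h = 0.00871 m
Allowable rise: ΔT_a = T_lim − T_in = 258.5 − 228.1 = 30.4 K
γ̇_max² = ΔT_a·ρ·cp / (η·t_res) = [30.4 × 1315 × 1674] / [344 × 357.382] = 544.332 s⁻²
γ̇_max = √544.332 = 23.3309 s⁻¹
Solve γ̇ = πDN/h for N: N_max = γ̇_max·h/(π·D) = 23.3309 × 0.00871 / (π × 0.0983) = 0.658032 rev/s = 39.4819 rpm

value=39.48 rpm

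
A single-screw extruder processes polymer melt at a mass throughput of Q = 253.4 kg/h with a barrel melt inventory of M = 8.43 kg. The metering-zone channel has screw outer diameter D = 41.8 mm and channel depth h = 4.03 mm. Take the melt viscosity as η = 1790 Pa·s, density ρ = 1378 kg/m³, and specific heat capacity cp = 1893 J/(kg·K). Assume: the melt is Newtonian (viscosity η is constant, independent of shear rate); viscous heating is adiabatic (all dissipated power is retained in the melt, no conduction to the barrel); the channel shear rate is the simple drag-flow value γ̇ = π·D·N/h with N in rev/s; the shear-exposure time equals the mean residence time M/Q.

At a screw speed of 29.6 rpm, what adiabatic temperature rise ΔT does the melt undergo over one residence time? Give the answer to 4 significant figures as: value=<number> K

value=21.24 K

Q_s = Q / 3600 = 253.4 / 3600 = 0.0703889 kg/s
t_res = M / Q_s = 8.43 ÷ 0.0703889 = 119.763 s
D = 41.8 mm = 0.0418 m;  h = 4.03 mm = 0.00403 m;  N = 29.6 rpm / 60 = 0.493333 rev/s
Shear rate: γ̇ = πDN/h = π·0.0418·0.493333/0.00403 = 16.0754 s⁻¹
ΔT = η·γ̇²·t_res / (ρ·cp) = 1790 · (16.0754)² · 119.763 / (1378 · 1893) = 21.2373 K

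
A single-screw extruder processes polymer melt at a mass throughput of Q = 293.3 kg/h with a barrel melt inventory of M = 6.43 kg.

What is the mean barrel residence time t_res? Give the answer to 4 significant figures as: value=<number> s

Q_s = Q / 3600 = 293.3 / 3600 = 0.0814722 kg/s
t_res = M / Q_s = 6.43 ÷ 0.0814722 = 78.9226 s

value=78.92 s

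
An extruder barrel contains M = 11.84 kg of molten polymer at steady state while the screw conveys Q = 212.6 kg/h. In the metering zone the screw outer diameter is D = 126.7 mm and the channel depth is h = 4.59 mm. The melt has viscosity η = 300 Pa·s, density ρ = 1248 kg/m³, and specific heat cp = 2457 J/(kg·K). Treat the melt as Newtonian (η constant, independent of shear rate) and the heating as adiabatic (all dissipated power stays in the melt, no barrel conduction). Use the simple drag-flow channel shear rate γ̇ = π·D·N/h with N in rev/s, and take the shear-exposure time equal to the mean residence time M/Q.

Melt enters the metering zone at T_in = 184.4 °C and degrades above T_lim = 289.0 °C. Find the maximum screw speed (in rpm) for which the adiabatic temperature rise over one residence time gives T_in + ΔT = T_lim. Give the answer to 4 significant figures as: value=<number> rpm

value=50.53 rpm

Q_s = Q / 3600 = 212.6 / 3600 = 0.0590556 kg/s
t_res = M / Q_s = 11.84 / 0.0590556 = 200.489 s
Geometry in SI: D = 126.7 mm → 0.1267 m, h = 4.59 mm → 0.00459 m
ΔT_a = T_lim − T_in = 289.0 °C − 184.4 °C = 104.6 K
γ̇_max² = ΔT_a·ρ·cp / (η·t_res) = [104.6 × 1248 × 2457] / [300 × 200.489] = 5332.6 s⁻²
γ̇_max = sqrt(5332.6) = 73.0247 s⁻¹
N_max = γ̇_max h / (πD) = 73.0247·0.00459/(π·0.1267) = 0.842085 rev/s → ×60 = 50.5251 rpm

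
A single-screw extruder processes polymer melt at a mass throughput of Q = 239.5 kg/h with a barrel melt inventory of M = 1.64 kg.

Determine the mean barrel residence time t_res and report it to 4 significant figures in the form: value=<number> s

value=24.65 s

Q_s = Q / 3600 = 239.5 / 3600 = 0.0665278 kg/s
Mean residence time: t_res = M/Q_s = 1.64 kg / 0.0665278 kg/s = 24.6514 s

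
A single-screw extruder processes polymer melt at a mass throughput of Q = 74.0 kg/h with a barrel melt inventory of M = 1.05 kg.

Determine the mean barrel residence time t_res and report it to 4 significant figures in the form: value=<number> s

Q_s = Q / 3600 = 74.0 / 3600 = 0.0205556 kg/s
t_res = M / Q_s = 1.05 ÷ 0.0205556 = 51.0811 s

value=51.08 s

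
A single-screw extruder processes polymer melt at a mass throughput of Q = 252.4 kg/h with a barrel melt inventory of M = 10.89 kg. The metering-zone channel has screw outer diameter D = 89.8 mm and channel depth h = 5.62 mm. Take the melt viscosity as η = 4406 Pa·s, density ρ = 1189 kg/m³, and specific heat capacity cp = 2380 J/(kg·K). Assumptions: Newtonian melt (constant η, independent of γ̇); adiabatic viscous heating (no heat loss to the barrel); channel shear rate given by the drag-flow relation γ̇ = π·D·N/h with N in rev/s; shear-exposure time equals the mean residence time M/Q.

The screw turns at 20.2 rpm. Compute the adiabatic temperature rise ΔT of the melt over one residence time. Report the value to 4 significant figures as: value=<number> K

value=69.07 K

Q_s = Q / 3600 = 252.4 / 3600 = 0.0701111 kg/s
Mean residence time: t_res = M/Q_s = 10.89 kg / 0.0701111 kg/s = 155.325 s
Geometry in metres: D = 89.8 mm → 0.0898 m, h = 5.62 mm → 0.00562 m; screw speed N = 20.2 rpm = 0.336667 rev/s
γ̇ = π D N / h = (π)(0.0898)(0.336667) / 0.00562 = 16.9001 s⁻¹
ΔT = η·γ̇²·t_res / (ρ·cp) = 4406 · (16.9001)² · 155.325 / (1189 · 2380) = 69.0727 K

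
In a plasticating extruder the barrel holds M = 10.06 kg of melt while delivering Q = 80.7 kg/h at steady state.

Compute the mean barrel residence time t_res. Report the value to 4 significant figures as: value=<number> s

value=448.8 s

Q_s = Q / 3600 = 80.7 / 3600 = 0.0224167 kg/s
t_res = M / Q_s = 10.06 ÷ 0.0224167 = 448.773 s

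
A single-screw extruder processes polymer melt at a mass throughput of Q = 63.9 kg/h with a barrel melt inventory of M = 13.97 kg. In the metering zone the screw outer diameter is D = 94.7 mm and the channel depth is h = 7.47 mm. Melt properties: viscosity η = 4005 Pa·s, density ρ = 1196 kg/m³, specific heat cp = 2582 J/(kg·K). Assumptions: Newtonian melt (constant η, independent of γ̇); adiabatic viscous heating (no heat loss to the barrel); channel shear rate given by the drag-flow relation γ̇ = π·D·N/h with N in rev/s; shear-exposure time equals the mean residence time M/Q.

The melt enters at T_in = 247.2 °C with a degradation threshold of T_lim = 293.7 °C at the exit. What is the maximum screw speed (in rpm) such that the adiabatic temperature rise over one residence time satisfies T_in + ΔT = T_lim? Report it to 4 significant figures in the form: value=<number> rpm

Throughput in SI: Q_s = 63.9 kg/h ÷ 3600 s/h = 0.01775 kg/s
Mean residence time: t_res = M/Q_s = 13.97 kg / 0.01775 kg/s = 787.042 s
D = 94.7 mm = 0.0947 m;  h = 7.47 mm = 0.00747 m
Allowable rise: ΔT_a = T_lim − T_in = 293.7 − 247.2 = 46.5 K
Invert ΔT = ηγ̇²t_res/(ρcp) for γ̇: γ̇_max² = ΔT_a ρ cp / (η t_res) = 46.5·1196·2582 / (4005·787.042) = 45.5554 s⁻²
γ̇_max = sqrt(45.5554) = 6.74947 s⁻¹
Solve γ̇ = πDN/h for N: N_max = γ̇_max·h/(π·D) = 6.74947 × 0.00747 / (π × 0.0947) = 0.169469 rev/s = 10.1681 rpm

value=10.17 rpm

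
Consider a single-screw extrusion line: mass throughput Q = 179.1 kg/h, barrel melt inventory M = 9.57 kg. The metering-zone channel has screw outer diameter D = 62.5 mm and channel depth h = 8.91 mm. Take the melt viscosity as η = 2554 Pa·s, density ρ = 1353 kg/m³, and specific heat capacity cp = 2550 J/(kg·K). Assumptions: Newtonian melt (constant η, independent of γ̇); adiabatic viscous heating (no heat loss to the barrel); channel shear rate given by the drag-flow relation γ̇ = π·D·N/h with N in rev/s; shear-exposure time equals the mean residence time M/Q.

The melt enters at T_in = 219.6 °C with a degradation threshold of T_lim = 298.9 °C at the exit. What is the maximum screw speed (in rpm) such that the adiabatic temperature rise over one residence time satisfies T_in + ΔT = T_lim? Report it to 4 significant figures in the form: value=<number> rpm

Convert throughput: Q = 179.1 kg/h = 179.1/3600 = 0.04975 kg/s
Mean residence time: t_res = M/Q_s = 9.57 kg / 0.04975 kg/s = 192.362 s
Convert to metres: D = 0.0625 m, h = 0.00891 m
ΔT_a = T_lim − T_in = 298.9 °C − 219.6 °C = 79.3 K
γ̇_max² = ΔT_a·ρ·cp/(η·t_res) = 79.3·1353·2550/(2554·192.362) = 556.893 s⁻²
γ̇_max = √556.893 = 23.5986 s⁻¹
N_max = γ̇_max h / (πD) = 23.5986·0.00891/(π·0.0625) = 1.07086 rev/s → ×60 = 64.2517 rpm

value=64.25 rpm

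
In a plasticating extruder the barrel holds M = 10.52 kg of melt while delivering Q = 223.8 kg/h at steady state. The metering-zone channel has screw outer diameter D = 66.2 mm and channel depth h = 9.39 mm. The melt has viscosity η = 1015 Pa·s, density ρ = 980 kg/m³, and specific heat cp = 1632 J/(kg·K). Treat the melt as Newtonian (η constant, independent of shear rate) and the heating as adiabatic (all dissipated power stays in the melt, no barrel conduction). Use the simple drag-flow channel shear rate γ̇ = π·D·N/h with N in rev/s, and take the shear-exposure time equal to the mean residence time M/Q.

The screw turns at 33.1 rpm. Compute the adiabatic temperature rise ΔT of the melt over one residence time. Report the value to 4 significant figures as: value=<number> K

value=16.03 K

Convert throughput: Q = 223.8 kg/h = 223.8/3600 = 0.0621667 kg/s
t_res = M / Q_s = 10.52 / 0.0621667 = 169.223 s
Convert to SI: D = 0.0662 m, h = 0.00939 m, N = 33.1/60 = 0.551667 rev/s
γ̇ = π D N / h = (π)(0.0662)(0.551667) / 0.00939 = 12.2185 s⁻¹
ΔT = η·γ̇²·t_res / (ρ·cp) = 1015 · (12.2185)² · 169.223 / (980 · 1632) = 16.033 K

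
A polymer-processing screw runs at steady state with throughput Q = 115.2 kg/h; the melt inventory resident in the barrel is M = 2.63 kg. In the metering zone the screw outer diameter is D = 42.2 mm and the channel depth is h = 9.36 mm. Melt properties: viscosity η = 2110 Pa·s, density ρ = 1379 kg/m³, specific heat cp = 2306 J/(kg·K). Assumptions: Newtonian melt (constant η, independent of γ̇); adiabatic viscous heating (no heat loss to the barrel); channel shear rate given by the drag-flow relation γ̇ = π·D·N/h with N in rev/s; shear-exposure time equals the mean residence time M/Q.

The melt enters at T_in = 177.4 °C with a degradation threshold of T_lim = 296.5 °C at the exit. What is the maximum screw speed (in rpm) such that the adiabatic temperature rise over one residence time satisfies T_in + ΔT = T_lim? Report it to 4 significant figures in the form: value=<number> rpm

Throughput in SI: Q_s = 115.2 kg/h ÷ 3600 s/h = 0.032 kg/s
t_res = M / Q_s = 2.63 / 0.032 = 82.1875 s
Convert to metres: D = 0.0422 m, h = 0.00936 m
ΔT_a = T_lim − T_in = 296.5 − 177.4 = 119.1 K
γ̇_max² = ΔT_a·ρ·cp/(η·t_res) = 119.1·1379·2306/(2110·82.1875) = 2183.97 s⁻²
γ̇_max = sqrt(2183.97) = 46.733 s⁻¹
Solve γ̇ = πDN/h for N: N_max = γ̇_max·h/(π·D) = 46.733 × 0.00936 / (π × 0.0422) = 3.29942 rev/s = 197.965 rpm

value=198.0 rpm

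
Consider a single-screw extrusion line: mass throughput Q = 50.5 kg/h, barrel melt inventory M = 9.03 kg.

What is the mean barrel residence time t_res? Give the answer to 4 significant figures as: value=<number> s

value=643.7 s

Throughput in SI: Q_s = 50.5 kg/h ÷ 3600 s/h = 0.0140278 kg/s
t_res = M / Q_s = 9.03 / 0.0140278 = 643.723 s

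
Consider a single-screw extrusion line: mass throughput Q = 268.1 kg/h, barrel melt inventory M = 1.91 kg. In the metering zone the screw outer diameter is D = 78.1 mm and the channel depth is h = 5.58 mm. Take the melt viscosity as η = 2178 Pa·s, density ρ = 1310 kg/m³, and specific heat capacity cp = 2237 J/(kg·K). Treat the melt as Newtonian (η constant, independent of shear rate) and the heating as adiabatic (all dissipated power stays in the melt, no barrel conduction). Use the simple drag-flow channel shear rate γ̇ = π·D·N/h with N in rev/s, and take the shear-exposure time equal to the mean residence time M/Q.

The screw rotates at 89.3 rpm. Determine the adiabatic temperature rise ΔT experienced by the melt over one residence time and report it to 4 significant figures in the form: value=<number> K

Throughput in SI: Q_s = 268.1 kg/h ÷ 3600 s/h = 0.0744722 kg/s
t_res = M / Q_s = 1.91 ÷ 0.0744722 = 25.6471 s
D = 78.1 mm = 0.0781 m;  h = 5.58 mm = 0.00558 m;  N = 89.3 rpm / 60 = 1.48833 rev/s
Shear rate: γ̇ = πDN/h = π·0.0781·1.48833/0.00558 = 65.4436 s⁻¹
ΔT = η·γ̇²·t_res/(ρ·cp) = [2178 × 65.4436² × 25.6471] / [1310 × 2237] = 81.6382 K

value=81.64 K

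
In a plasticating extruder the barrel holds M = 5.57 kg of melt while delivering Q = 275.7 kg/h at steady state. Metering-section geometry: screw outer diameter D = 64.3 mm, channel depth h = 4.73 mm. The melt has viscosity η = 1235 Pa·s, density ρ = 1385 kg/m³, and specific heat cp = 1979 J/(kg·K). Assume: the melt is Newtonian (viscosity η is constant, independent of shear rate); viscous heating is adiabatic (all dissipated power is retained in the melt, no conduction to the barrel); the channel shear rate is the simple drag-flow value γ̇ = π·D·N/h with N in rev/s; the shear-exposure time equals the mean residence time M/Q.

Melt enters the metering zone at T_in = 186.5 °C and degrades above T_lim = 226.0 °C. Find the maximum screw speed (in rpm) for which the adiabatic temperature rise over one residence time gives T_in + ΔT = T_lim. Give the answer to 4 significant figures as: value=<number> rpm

Throughput in SI: Q_s = 275.7 kg/h ÷ 3600 s/h = 0.0765833 kg/s
Mean residence time: t_res = M/Q_s = 5.57 kg / 0.0765833 kg/s = 72.7312 s
Convert to metres: D = 0.0643 m, h = 0.00473 m
ΔT_a = T_lim − T_in = 226.0 °C − 186.5 °C = 39.5 K
Invert ΔT = ηγ̇²t_res/(ρcp) for γ̇: γ̇_max² = ΔT_a ρ cp / (η t_res) = 39.5·1385·1979 / (1235·72.7312) = 1205.33 s⁻²
γ̇_max = √1205.33 = 34.7178 s⁻¹
Solve γ̇ = πDN/h for N: N_max = γ̇_max·h/(π·D) = 34.7178 × 0.00473 / (π × 0.0643) = 0.812929 rev/s = 48.7757 rpm

value=48.78 rpm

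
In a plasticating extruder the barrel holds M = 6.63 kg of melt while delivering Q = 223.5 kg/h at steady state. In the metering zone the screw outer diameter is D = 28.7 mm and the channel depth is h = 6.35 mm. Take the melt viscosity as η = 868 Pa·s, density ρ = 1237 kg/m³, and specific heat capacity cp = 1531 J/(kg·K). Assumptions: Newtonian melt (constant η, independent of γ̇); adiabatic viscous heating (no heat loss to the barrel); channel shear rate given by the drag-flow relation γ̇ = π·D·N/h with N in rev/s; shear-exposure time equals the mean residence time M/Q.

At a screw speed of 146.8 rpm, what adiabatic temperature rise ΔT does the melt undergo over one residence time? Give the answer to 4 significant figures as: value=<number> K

value=59.07 K

Convert throughput: Q = 223.5 kg/h = 223.5/3600 = 0.0620833 kg/s
t_res = M / Q_s = 6.63 ÷ 0.0620833 = 106.792 s
Geometry in metres: D = 28.7 mm → 0.0287 m, h = 6.35 mm → 0.00635 m; screw speed N = 146.8 rpm = 2.44667 rev/s
γ̇ = π D N / h = (π)(0.0287)(2.44667) / 0.00635 = 34.7402 s⁻¹
ΔT = η·γ̇²·t_res / (ρ·cp) = 868 · (34.7402)² · 106.792 / (1237 · 1531) = 59.0716 K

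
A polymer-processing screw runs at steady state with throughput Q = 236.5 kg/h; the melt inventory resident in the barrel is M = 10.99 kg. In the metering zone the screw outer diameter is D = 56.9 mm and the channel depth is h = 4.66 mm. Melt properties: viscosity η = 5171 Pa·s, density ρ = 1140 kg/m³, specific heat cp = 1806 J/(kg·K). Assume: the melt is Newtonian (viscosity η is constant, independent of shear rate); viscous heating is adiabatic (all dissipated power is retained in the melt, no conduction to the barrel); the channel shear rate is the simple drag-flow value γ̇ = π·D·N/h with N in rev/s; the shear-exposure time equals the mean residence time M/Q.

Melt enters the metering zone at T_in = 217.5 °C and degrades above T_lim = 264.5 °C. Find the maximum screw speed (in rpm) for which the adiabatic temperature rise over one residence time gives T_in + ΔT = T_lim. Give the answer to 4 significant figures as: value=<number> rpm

value=16.54 rpm

Q_s = Q / 3600 = 236.5 / 3600 = 0.0656944 kg/s
Mean residence time: t_res = M/Q_s = 10.99 kg / 0.0656944 kg/s = 167.29 s
D = 56.9 mm = 0.0569 m;  h = 4.66 mm = 0.00466 m
Allowable rise: ΔT_a = T_lim − T_in = 264.5 − 217.5 = 47 K
γ̇_max² = ΔT_a·ρ·cp/(η·t_res) = 47·1140·1806/(5171·167.29) = 111.861 s⁻²
Take the square root: γ̇_max = √(111.861) = 10.5764 s⁻¹
N_max = γ̇_max·h / (π·D) = 10.5764 · 0.00466 / (π · 0.0569) = 0.275716 rev/s = 16.543 rpm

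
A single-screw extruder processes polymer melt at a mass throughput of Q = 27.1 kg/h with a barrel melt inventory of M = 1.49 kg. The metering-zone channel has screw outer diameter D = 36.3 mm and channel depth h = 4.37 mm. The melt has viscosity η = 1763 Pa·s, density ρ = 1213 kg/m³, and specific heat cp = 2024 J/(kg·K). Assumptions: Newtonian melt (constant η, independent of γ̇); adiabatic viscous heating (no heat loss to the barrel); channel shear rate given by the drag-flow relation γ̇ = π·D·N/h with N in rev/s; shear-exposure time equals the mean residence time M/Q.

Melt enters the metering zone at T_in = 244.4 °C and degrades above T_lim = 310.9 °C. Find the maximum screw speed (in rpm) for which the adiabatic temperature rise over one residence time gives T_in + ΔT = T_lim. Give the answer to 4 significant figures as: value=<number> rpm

Q_s = Q / 3600 = 27.1 / 3600 = 0.00752778 kg/s
Mean residence time: t_res = M/Q_s = 1.49 kg / 0.00752778 kg/s = 197.934 s
Convert to metres: D = 0.0363 m, h = 0.00437 m
ΔT_a = T_lim − T_in = 310.9 °C − 244.4 °C = 66.5 K
γ̇_max² = ΔT_a·ρ·cp/(η·t_res) = 66.5·1213·2024/(1763·197.934) = 467.866 s⁻²
Take the square root: γ̇_max = √(467.866) = 21.6302 s⁻¹
N_max = γ̇_max h / (πD) = 21.6302·0.00437/(π·0.0363) = 0.828868 rev/s → ×60 = 49.7321 rpm

value=49.73 rpm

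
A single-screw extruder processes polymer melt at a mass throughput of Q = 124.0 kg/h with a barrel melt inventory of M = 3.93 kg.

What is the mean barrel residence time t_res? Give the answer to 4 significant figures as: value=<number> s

Q_s = Q / 3600 = 124.0 / 3600 = 0.0344444 kg/s
Mean residence time: t_res = M/Q_s = 3.93 kg / 0.0344444 kg/s = 114.097 s

value=114.1 s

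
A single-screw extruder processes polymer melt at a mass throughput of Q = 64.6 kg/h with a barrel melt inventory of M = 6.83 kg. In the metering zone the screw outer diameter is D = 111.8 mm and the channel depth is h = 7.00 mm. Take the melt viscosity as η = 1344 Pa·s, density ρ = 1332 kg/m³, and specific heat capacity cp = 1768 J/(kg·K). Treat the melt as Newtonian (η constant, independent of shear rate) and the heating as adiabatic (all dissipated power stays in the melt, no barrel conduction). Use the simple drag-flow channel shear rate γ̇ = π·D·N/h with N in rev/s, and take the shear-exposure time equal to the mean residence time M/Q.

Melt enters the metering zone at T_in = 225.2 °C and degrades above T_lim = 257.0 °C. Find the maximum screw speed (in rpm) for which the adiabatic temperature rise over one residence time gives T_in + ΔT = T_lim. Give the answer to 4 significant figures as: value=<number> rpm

Throughput in SI: Q_s = 64.6 kg/h ÷ 3600 s/h = 0.0179444 kg/s
t_res = M / Q_s = 6.83 ÷ 0.0179444 = 380.619 s
Geometry in SI: D = 111.8 mm → 0.1118 m, h = 7.00 mm → 0.007 m
ΔT_a = T_lim − T_in = 257.0 − 225.2 = 31.8 K
Invert ΔT = ηγ̇²t_res/(ρcp) for γ̇: γ̇_max² = ΔT_a ρ cp / (η t_res) = 31.8·1332·1768 / (1344·380.619) = 146.394 s⁻²
Take the square root: γ̇_max = √(146.394) = 12.0993 s⁻¹
N_max = γ̇_max·h / (π·D) = 12.0993 · 0.007 / (π · 0.1118) = 0.241139 rev/s = 14.4684 rpm

value=14.47 rpm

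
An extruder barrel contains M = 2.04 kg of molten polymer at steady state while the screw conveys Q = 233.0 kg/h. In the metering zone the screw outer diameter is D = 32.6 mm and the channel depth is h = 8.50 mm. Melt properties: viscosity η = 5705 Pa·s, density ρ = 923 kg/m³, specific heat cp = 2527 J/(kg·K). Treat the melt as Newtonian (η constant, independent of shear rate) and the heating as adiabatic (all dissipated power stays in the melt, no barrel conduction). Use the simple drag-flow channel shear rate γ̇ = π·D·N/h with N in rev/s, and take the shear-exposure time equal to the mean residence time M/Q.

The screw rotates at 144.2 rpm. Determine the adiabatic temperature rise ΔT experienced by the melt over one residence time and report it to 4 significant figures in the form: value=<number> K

value=64.65 K

Convert throughput: Q = 233.0 kg/h = 233.0/3600 = 0.0647222 kg/s
t_res = M / Q_s = 2.04 ÷ 0.0647222 = 31.5193 s
D = 32.6 mm = 0.0326 m;  h = 8.50 mm = 0.0085 m;  N = 144.2 rpm / 60 = 2.40333 rev/s
γ̇ = π D N / h = (π)(0.0326)(2.40333) / 0.0085 = 28.9576 s⁻¹
ΔT = η·γ̇²·t_res/(ρ·cp) = [5705 × 28.9576² × 31.5193] / [923 × 2527] = 64.6473 K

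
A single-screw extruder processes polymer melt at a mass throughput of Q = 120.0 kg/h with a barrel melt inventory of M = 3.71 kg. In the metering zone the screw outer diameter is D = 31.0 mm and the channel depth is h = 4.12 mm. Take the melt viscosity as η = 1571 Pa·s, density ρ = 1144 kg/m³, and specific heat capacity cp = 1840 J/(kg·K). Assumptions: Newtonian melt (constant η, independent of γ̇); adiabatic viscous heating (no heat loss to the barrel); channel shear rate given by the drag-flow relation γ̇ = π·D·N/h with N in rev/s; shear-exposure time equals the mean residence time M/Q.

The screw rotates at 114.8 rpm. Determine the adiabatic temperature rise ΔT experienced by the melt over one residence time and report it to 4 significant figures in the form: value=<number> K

value=169.9 K

Throughput in SI: Q_s = 120.0 kg/h ÷ 3600 s/h = 0.0333333 kg/s
t_res = M / Q_s = 3.71 / 0.0333333 = 111.3 s
Geometry in metres: D = 31.0 mm → 0.031 m, h = 4.12 mm → 0.00412 m; screw speed N = 114.8 rpm = 1.91333 rev/s
γ̇ = π D N / h = (π)(0.031)(1.91333) / 0.00412 = 45.2278 s⁻¹
ΔT = η·γ̇²·t_res/(ρ·cp) = [1571 × 45.2278² × 111.3] / [1144 × 1840] = 169.917 K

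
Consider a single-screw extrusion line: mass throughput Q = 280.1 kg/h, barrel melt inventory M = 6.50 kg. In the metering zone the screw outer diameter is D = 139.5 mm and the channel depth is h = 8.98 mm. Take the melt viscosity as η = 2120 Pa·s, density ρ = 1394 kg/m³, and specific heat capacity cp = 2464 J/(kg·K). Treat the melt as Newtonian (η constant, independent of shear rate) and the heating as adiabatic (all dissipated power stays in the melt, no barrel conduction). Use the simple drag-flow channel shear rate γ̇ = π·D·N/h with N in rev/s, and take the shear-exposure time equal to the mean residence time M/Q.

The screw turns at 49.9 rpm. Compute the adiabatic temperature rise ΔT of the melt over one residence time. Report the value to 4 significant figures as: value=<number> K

Throughput in SI: Q_s = 280.1 kg/h ÷ 3600 s/h = 0.0778056 kg/s
t_res = M / Q_s = 6.50 ÷ 0.0778056 = 83.5416 s
Geometry in metres: D = 139.5 mm → 0.1395 m, h = 8.98 mm → 0.00898 m; screw speed N = 49.9 rpm = 0.831667 rev/s
γ̇ = π D N / h = (π)(0.1395)(0.831667) / 0.00898 = 40.5879 s⁻¹
ΔT = η·γ̇²·t_res/(ρ·cp) = [2120 × 40.5879² × 83.5416] / [1394 × 2464] = 84.9433 K

value=84.94 K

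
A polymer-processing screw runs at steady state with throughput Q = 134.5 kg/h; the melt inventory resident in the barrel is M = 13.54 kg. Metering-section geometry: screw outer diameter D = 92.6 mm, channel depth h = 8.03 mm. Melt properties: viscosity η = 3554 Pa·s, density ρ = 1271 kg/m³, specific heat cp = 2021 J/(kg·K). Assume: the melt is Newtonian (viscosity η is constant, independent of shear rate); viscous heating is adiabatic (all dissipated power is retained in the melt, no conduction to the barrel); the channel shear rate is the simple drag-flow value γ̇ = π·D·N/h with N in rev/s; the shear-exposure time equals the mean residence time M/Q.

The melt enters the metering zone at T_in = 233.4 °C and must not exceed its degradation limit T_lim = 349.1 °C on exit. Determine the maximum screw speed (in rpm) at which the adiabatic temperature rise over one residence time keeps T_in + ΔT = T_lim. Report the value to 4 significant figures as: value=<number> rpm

value=25.16 rpm

Convert throughput: Q = 134.5 kg/h = 134.5/3600 = 0.0373611 kg/s
t_res = M / Q_s = 13.54 / 0.0373611 = 362.409 s
Convert to metres: D = 0.0926 m, h = 0.00803 m
ΔT_a = T_lim − T_in = 349.1 °C − 233.4 °C = 115.7 K
γ̇_max² = ΔT_a·ρ·cp / (η·t_res) = [115.7 × 1271 × 2021] / [3554 × 362.409] = 230.743 s⁻²
γ̇_max = sqrt(230.743) = 15.1902 s⁻¹
N_max = γ̇_max h / (πD) = 15.1902·0.00803/(π·0.0926) = 0.419294 rev/s → ×60 = 25.1577 rpm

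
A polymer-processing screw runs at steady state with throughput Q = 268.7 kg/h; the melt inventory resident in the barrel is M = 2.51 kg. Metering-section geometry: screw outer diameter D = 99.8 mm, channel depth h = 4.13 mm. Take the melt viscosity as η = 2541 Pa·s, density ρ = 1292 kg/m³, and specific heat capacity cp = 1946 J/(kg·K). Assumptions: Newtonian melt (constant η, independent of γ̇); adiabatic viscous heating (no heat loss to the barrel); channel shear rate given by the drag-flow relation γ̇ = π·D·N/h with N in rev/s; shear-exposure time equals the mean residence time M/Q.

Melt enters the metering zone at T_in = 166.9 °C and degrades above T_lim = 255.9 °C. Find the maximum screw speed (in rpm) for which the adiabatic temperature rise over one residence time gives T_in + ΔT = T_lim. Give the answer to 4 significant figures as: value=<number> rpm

Convert throughput: Q = 268.7 kg/h = 268.7/3600 = 0.0746389 kg/s
t_res = M / Q_s = 2.51 ÷ 0.0746389 = 33.6286 s
Geometry in SI: D = 99.8 mm → 0.0998 m, h = 4.13 mm → 0.00413 m
Allowable rise: ΔT_a = T_lim − T_in = 255.9 − 166.9 = 89 K
Invert ΔT = ηγ̇²t_res/(ρcp) for γ̇: γ̇_max² = ΔT_a ρ cp / (η t_res) = 89·1292·1946 / (2541·33.6286) = 2618.68 s⁻²
γ̇_max = sqrt(2618.68) = 51.173 s⁻¹
N_max = γ̇_max h / (πD) = 51.173·0.00413/(π·0.0998) = 0.674079 rev/s → ×60 = 40.4447 rpm

value=40.44 rpm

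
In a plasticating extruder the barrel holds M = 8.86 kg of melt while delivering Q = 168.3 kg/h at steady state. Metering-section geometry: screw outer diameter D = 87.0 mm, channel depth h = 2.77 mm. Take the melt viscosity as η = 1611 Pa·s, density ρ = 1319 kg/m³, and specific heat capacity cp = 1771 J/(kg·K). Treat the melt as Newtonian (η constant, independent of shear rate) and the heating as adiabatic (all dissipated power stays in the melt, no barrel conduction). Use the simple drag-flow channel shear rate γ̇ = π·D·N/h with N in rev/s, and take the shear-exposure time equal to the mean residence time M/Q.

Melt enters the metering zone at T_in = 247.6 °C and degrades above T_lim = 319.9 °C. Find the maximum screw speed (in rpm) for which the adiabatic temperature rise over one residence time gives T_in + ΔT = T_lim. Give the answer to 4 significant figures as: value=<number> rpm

value=14.30 rpm

Convert throughput: Q = 168.3 kg/h = 168.3/3600 = 0.04675 kg/s
t_res = M / Q_s = 8.86 ÷ 0.04675 = 189.519 s
Convert to metres: D = 0.087 m, h = 0.00277 m
ΔT_a = T_lim − T_in = 319.9 − 247.6 = 72.3 K
γ̇_max² = ΔT_a·ρ·cp/(η·t_res) = 72.3·1319·1771/(1611·189.519) = 553.164 s⁻²
γ̇_max = sqrt(553.164) = 23.5194 s⁻¹
N_max = γ̇_max·h / (π·D) = 23.5194 · 0.00277 / (π · 0.087) = 0.238362 rev/s = 14.3017 rpm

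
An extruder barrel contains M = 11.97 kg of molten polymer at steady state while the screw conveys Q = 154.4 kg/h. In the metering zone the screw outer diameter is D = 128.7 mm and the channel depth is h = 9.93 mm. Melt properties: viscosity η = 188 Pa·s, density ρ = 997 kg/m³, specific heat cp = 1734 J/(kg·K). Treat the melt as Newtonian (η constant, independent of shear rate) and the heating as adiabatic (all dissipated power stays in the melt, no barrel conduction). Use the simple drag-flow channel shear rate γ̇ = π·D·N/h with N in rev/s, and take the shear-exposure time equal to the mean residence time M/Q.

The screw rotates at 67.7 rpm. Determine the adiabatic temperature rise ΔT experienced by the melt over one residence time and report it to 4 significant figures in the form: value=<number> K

Convert throughput: Q = 154.4 kg/h = 154.4/3600 = 0.0428889 kg/s
Mean residence time: t_res = M/Q_s = 11.97 kg / 0.0428889 kg/s = 279.093 s
Convert to SI: D = 0.1287 m, h = 0.00993 m, N = 67.7/60 = 1.12833 rev/s
γ̇ = π D N / h = (π)(0.1287)(1.12833) / 0.00993 = 45.9427 s⁻¹
ΔT = η·γ̇²·t_res/(ρ·cp) = [188 × 45.9427² × 279.093] / [997 × 1734] = 64.0614 K

value=64.06 K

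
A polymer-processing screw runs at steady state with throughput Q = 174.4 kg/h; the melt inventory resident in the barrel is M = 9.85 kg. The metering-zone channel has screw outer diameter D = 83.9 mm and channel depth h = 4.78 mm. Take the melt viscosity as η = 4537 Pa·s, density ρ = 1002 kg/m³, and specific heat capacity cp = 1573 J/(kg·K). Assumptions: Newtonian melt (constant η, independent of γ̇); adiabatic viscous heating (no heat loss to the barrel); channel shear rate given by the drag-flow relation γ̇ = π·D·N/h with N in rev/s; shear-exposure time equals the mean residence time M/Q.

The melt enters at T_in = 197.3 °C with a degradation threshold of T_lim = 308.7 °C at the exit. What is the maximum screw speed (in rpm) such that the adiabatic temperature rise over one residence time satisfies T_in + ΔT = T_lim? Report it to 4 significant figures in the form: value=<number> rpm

Q_s = Q / 3600 = 174.4 / 3600 = 0.0484444 kg/s
t_res = M / Q_s = 9.85 ÷ 0.0484444 = 203.326 s
Geometry in SI: D = 83.9 mm → 0.0839 m, h = 4.78 mm → 0.00478 m
ΔT_a = T_lim − T_in = 308.7 °C − 197.3 °C = 111.4 K
γ̇_max² = ΔT_a·ρ·cp / (η·t_res) = [111.4 × 1002 × 1573] / [4537 × 203.326] = 190.336 s⁻²
γ̇_max = sqrt(190.336) = 13.7962 s⁻¹
N_max = γ̇_max·h / (π·D) = 13.7962 · 0.00478 / (π · 0.0839) = 0.250194 rev/s = 15.0116 rpm

value=15.01 rpm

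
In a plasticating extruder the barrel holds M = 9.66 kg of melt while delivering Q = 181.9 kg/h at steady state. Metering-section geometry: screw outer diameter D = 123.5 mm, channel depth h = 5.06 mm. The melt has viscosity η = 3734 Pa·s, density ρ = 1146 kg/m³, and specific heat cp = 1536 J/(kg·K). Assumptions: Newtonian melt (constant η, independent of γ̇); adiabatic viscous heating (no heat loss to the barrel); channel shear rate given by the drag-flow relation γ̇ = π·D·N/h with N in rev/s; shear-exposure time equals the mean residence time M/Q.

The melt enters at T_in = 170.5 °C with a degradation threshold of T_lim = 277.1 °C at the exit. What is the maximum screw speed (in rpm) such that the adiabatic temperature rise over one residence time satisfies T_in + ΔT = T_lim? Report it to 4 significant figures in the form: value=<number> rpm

Throughput in SI: Q_s = 181.9 kg/h ÷ 3600 s/h = 0.0505278 kg/s
t_res = M / Q_s = 9.66 ÷ 0.0505278 = 191.182 s
Geometry in SI: D = 123.5 mm → 0.1235 m, h = 5.06 mm → 0.00506 m
ΔT_a = T_lim − T_in = 277.1 °C − 170.5 °C = 106.6 K
γ̇_max² = ΔT_a·ρ·cp/(η·t_res) = 106.6·1146·1536/(3734·191.182) = 262.852 s⁻²
Take the square root: γ̇_max = √(262.852) = 16.2127 s⁻¹
Solve γ̇ = πDN/h for N: N_max = γ̇_max·h/(π·D) = 16.2127 × 0.00506 / (π × 0.1235) = 0.211441 rev/s = 12.6865 rpm

value=12.69 rpm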